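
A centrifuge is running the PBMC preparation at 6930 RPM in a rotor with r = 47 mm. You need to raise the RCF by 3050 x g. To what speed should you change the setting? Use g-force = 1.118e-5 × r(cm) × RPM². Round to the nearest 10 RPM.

r = 47 mm = 4.7 cm
Current RCF = 1.118 × 10⁻⁵ × 4.7 × (6930)² = 1.118 × 10⁻⁵ × 4.7 × 48,024,900 ≈ 2,523.5 × g
Target RCF = 2,523.5 + 3,050 = 5,573.5 × g
N² = 5,573.5 / (5.2546 × 10⁻⁵) = 106,068,968
N ≈ √106,068,968 ≈ 10,299.0

N₂ ≈ 10300 RPM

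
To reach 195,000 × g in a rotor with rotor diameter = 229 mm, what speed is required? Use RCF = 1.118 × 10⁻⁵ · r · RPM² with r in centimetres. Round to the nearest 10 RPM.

r = 229 mm / 2 = 114.5 mm = 11.45 cm
195,000 = 1.118 × 10⁻⁵ × 11.45 × N²
N² = 195,000 / (12.8011 × 10⁻⁵) = 1,523,306,591
N ≈ √1,523,306,591 ≈ 39,029.6

39030 RPM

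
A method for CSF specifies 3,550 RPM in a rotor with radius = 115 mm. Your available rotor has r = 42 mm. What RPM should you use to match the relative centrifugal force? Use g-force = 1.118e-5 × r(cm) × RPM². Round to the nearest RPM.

Original rotor: r = 115 mm = 11.5 cm
RCF = 1.118 × 10⁻⁵ × r × N²
RCF_original = 1.118 × 10⁻⁵ × 11.5 × (3550)² = 1.118 × 10⁻⁵ × 11.5 × 12,602,500 ≈ 1,620.3 × g
Your rotor: r = 42 mm = 4.2 cm
1,620.3 = 1.118 × 10⁻⁵ × 4.2 × N²
N² = 1,620.3 / (4.6956 × 10⁻⁵) = 34,506,772
N ≈ √34,506,772 ≈ 5,874.2

≈ 5874 RPM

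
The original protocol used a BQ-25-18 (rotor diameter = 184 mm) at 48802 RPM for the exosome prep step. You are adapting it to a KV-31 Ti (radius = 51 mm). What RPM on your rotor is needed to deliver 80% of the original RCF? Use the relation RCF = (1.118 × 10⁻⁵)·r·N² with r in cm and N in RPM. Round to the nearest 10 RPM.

Original rotor: r = 184 mm / 2 = 92 mm = 9.2 cm
RCF = 1.118 × 10⁻⁵ × r × N²
RCF_original = 1.118 × 10⁻⁵ × 9.2 × (48802)² = 1.118 × 10⁻⁵ × 9.2 × 2,381,635,204 ≈ 244,965.5 × g
Target RCF = 0.8 × 244,965.5 ≈ 195,972.4 × g
Your rotor: r = 51 mm = 5.1 cm
195,972.4 = 1.118 × 10⁻⁵ × 5.1 × N²
N² = 195,972.4 / (5.7018 × 10⁻⁵) = 3,437,026,904
N ≈ √3,437,026,904 ≈ 58,626.2

≈ 58630 RPM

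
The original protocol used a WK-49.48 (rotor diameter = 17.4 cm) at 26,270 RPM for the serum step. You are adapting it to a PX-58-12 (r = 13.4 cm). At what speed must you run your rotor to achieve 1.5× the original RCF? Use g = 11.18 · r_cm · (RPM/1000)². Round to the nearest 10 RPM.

≈ 25920 RPM

Original rotor: r = 17.4 / 2 = 8.7 cm
RCF_original = 11.18 × 8.7 × (26.27)² = 11.18 × 8.7 × 690.1129 ≈ 67,124.5 × g
Target RCF = 1.5 × 67,124.5 ≈ 100,686.8 × g
100,686.8 = 11.18 × 13.4 × (N/1000)²
(N/1000)² = 100,686.8 / 149.812 = 672.0877
N = 1000 × √672.0877 ≈ 25,924.7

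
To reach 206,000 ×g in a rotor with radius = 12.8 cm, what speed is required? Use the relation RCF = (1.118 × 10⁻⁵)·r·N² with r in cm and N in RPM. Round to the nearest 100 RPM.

RCF = 1.118 × 10⁻⁵ × r × N²
206,000 = 1.118 × 10⁻⁵ × 12.8 × N²
N² = 206,000 / (14.3104 × 10⁻⁵) = 1,439,512,522
N ≈ √1,439,512,522 ≈ 37,940.9

≈ 37900 RPM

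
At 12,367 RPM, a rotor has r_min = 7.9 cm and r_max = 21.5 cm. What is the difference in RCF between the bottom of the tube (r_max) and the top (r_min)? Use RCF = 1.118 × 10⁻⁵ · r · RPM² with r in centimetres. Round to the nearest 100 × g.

ΔRCF ≈ 23300 g

RCF_max = 1.118 × 10⁻⁵ × 21.5 × (12367)² = 1.118 × 10⁻⁵ × 21.5 × 152,942,689 ≈ 36,762.8 × g
RCF_min = 1.118 × 10⁻⁵ × 7.9 × (12367)² = 1.118 × 10⁻⁵ × 7.9 × 152,942,689 ≈ 13,508.2 × g
ΔRCF = 36,762.8 − 13,508.2 = 23,254.6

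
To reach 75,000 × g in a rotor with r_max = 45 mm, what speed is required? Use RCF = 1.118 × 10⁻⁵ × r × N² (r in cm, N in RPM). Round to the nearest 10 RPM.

38610 RPM

r = 45 mm = 4.5 cm
75,000 = 1.118 × 10⁻⁵ × 4.5 × N²
N² = 75,000 / (5.031 × 10⁻⁵) = 1,490,757,305
N ≈ √1,490,757,305 ≈ 38,610.3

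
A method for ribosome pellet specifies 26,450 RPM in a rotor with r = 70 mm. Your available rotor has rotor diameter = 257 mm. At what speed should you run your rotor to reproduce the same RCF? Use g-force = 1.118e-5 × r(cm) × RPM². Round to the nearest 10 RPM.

≈ 19520 RPM

Original rotor: r = 70 mm = 7.0 cm
RCF = 1.118 × 10⁻⁵ × r × N²
RCF_original = 1.118 × 10⁻⁵ × 7 × (26450)² = 1.118 × 10⁻⁵ × 7 × 699,602,500 ≈ 54,750.9 × g
Your rotor: r = 257 mm / 2 = 128.5 mm = 12.85 cm
54,750.9 = 1.118 × 10⁻⁵ × 12.85 × N²
N² = 54,750.9 / (14.3663 × 10⁻⁵) = 381,106,478
N ≈ √381,106,478 ≈ 19,521.9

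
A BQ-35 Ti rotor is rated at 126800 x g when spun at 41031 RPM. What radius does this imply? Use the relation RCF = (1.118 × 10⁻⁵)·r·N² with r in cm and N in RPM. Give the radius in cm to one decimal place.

6.7 cm

RCF = 1.118 × 10⁻⁵ × r × N²
126800 = 1.118 × 10⁻⁵ × r × (41031)²
r = 126800 / (1.118 × 10⁻⁵ × 1,683,542,961) = 126800 / 18822.01 ≈ 6.737 cm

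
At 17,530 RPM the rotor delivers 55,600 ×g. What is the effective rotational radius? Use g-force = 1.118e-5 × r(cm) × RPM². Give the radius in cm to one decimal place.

RCF = 1.118 × 10⁻⁵ × r × N²
55600 = 1.118 × 10⁻⁵ × r × (17530)²
r = 55600 / (1.118 × 10⁻⁵ × 307,300,900) = 55600 / 3435.624 ≈ 16.183 cm

16.2 cm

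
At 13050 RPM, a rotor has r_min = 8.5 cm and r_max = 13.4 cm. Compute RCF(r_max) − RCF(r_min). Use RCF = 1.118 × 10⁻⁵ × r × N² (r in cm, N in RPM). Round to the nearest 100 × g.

ΔRCF ≈ 9300 x g

ΔRCF = 1.118 × 10⁻⁵ × (r_max − r_min) × N² = 1.118 × 10⁻⁵ × 4.9 × 170,302,500 ≈ 9,329.5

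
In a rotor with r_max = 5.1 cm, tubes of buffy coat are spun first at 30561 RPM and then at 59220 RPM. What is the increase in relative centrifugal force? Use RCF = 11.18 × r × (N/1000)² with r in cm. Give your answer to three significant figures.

147000 × g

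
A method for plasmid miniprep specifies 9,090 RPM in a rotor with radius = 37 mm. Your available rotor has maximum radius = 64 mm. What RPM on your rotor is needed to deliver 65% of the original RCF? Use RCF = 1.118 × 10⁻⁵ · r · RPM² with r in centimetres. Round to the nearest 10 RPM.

Original rotor: r = 37 mm = 3.7 cm
RCF_original = 1.118 × 10⁻⁵ × 3.7 × (9090)² = 1.118 × 10⁻⁵ × 3.7 × 82,628,100 ≈ 3,418 × g
Target RCF = 0.65 × 3,418 ≈ 2,221.7 × g
Your rotor: r = 64 mm = 6.4 cm
2,221.7 = 1.118 × 10⁻⁵ × 6.4 × N²
N² = 2,221.7 / (7.1552 × 10⁻⁵) = 31,050,145
N ≈ √31,050,145 ≈ 5,572.3

≈ 5570 RPM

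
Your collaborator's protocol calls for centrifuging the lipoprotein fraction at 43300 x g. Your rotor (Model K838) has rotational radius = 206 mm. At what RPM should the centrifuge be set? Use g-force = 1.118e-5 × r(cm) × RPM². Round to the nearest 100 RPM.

N ≈ 13700 RPM

r = 206 mm = 20.6 cm
RCF = 1.118 × 10⁻⁵ × r × N²
43,300 = 1.118 × 10⁻⁵ × 20.6 × N²
N² = 43,300 / (23.0308 × 10⁻⁵) = 188,009,101
N ≈ √188,009,101 ≈ 13,711.6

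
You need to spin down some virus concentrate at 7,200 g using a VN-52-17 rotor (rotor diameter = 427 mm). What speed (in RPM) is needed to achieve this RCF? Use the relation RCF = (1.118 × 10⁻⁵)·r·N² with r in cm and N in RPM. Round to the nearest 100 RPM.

r = 427 mm / 2 = 213.5 mm = 21.35 cm
7,200 = 1.118 × 10⁻⁵ × 21.35 × N²
N² = 7,200 / (23.8693 × 10⁻⁵) = 30,164,270
N ≈ √30,164,270 ≈ 5,492.2

5500 RPM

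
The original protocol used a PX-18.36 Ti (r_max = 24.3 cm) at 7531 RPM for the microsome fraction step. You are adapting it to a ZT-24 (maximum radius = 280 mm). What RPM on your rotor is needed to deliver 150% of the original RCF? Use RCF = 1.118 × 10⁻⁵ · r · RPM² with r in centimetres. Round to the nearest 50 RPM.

8600 RPM

RCF = 1.118 × 10⁻⁵ × r × N²
RCF_original = 1.118 × 10⁻⁵ × 24.3 × (7531)² = 1.118 × 10⁻⁵ × 24.3 × 56,715,961 ≈ 15,408.3 × g
Target RCF = 1.5 × 15,408.3 ≈ 23,112.4 × g
Your rotor: r = 280 mm = 28.0 cm
23,112.4 = 1.118 × 10⁻⁵ × 28 × N²
N² = 23,112.4 / (31.304 × 10⁻⁵) = 73,832,098
N ≈ √73,832,098 ≈ 8,592.6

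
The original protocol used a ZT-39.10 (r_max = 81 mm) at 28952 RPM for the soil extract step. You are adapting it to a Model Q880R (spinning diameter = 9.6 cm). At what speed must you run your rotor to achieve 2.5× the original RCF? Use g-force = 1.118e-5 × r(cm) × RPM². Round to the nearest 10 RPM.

Original rotor: r = 81 mm = 8.1 cm
RCF = 1.118 × 10⁻⁵ × r × N²
RCF_original = 1.118 × 10⁻⁵ × 8.1 × (28952)² = 1.118 × 10⁻⁵ × 8.1 × 838,218,304 ≈ 75,907.4 × g
Target RCF = 2.5 × 75,907.4 ≈ 189,768.5 × g
Your rotor: r = 9.6 / 2 = 4.8 cm
189,768.5 = 1.118 × 10⁻⁵ × 4.8 × N²
N² = 189,768.5 / (5.3664 × 10⁻⁵) = 3,536,234,720
N ≈ √3,536,234,720 ≈ 59,466.2

59470 RPM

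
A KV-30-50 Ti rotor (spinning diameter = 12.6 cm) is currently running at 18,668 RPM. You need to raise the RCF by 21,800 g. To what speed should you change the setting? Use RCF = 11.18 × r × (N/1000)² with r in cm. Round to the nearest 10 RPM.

≈ 25650 RPM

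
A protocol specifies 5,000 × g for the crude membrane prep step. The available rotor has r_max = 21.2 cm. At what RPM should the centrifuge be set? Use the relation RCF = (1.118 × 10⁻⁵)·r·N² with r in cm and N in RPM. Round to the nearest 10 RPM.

4590 RPM

RCF = 1.118 × 10⁻⁵ × r × N²
5,000 = 1.118 × 10⁻⁵ × 21.2 × N²
N² = 5,000 / (23.7016 × 10⁻⁵) = 21,095,622
N ≈ √21,095,622 ≈ 4,593.0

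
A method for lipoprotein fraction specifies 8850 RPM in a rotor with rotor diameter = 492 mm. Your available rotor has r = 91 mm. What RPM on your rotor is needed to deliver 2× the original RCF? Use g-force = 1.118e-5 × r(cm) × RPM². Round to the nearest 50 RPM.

≈ 20600 RPM

Original rotor: r = 492 mm / 2 = 246 mm = 24.6 cm
RCF = 1.118 × 10⁻⁵ × r × N²
RCF_original = 1.118 × 10⁻⁵ × 24.6 × (8850)² = 1.118 × 10⁻⁵ × 24.6 × 78,322,500 ≈ 21,540.9 × g
Target RCF = 2 × 21,540.9 ≈ 43,081.8 × g
Your rotor: r = 91 mm = 9.1 cm
43,081.8 = 1.118 × 10⁻⁵ × 9.1 × N²
N² = 43,081.8 / (10.1738 × 10⁻⁵) = 423,458,295
N ≈ √423,458,295 ≈ 20,578.1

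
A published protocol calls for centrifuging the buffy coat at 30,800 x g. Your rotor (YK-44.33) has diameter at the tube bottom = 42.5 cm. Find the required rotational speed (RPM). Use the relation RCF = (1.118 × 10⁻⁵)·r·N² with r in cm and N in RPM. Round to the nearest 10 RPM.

≈ 11390 RPM

r = 42.5 / 2 = 21.25 cm
30,800 = 1.118 × 10⁻⁵ × 21.25 × N²
N² = 30,800 / (23.7575 × 10⁻⁵) = 129,643,271
N ≈ √129,643,271 ≈ 11,386.1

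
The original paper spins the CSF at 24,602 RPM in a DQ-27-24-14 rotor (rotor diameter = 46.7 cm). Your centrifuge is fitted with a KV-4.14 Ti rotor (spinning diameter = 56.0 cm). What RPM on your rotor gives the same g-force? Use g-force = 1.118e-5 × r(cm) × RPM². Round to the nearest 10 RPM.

Original rotor: r = 46.7 / 2 = 23.35 cm
RCF_original = 1.118 × 10⁻⁵ × 23.35 × (24602)² = 1.118 × 10⁻⁵ × 23.35 × 605,258,404 ≈ 158,004.5 × g
Your rotor: r = 56.0 / 2 = 28 cm
158,004.5 = 1.118 × 10⁻⁵ × 28 × N²
N² = 158,004.5 / (31.304 × 10⁻⁵) = 504,742,205
N ≈ √504,742,205 ≈ 22,466.5

22470 RPM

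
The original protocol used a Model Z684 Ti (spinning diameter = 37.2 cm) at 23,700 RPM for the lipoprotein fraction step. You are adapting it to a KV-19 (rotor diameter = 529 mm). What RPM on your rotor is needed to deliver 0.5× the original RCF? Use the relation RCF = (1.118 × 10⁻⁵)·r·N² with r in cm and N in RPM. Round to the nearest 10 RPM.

Original rotor: r = 37.2 / 2 = 18.6 cm
RCF_original = 1.118 × 10⁻⁵ × 18.6 × (23700)² = 1.118 × 10⁻⁵ × 18.6 × 561,690,000 ≈ 116,802.3 × g
Target RCF = 0.5 × 116,802.3 ≈ 58,401.2 × g
Your rotor: r = 529 mm / 2 = 264.5 mm = 26.45 cm
58,401.2 = 1.118 × 10⁻⁵ × 26.45 × N²
N² = 58,401.2 / (29.5711 × 10⁻⁵) = 197,494,175
N ≈ √197,494,175 ≈ 14,053.3

≈ 14050 RPM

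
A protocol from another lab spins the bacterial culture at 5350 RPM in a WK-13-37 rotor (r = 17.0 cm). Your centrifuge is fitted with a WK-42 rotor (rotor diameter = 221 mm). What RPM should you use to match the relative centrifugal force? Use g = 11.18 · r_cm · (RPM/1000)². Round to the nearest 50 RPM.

≈ 6650 RPM

RCF_original = 11.18 × 17 × (5.35)² = 11.18 × 17 × 28.6225 ≈ 5,440 × g
Your rotor: r = 221 mm / 2 = 110.5 mm = 11.05 cm
5,440 = 11.18 × 11.05 × (N/1000)²
(N/1000)² = 5,440 / 123.539 = 44.03468
N = 1000 × √44.03468 ≈ 6,635.9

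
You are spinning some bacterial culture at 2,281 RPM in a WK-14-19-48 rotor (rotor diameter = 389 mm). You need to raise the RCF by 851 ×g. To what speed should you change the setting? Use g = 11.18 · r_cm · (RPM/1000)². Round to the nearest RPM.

N₂ ≈ 3019 RPM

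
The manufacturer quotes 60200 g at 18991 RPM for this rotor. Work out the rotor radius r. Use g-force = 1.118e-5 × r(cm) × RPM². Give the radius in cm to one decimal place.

60200 = 1.118 × 10⁻⁵ × r × (18991)²
r = 60200 / (1.118 × 10⁻⁵ × 360,658,081) = 60200 / 4032.157 ≈ 14.930 cm

≈ 14.9 cm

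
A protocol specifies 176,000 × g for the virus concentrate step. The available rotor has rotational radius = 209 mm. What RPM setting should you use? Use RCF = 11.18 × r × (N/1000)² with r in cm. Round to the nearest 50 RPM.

r = 209 mm = 20.9 cm
RCF = 11.18 × r × (N/1000)²
176,000 = 11.18 × 20.9 × (N/1000)²
(N/1000)² = 176,000 / 233.662 = 753.2247
N = 1000 × √753.2247 ≈ 27,444.9

N ≈ 27450 RPM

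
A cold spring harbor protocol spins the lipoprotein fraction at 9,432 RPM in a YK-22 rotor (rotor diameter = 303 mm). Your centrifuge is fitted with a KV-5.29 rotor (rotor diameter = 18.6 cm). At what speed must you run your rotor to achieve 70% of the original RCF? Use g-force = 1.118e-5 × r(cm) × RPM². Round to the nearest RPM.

Original rotor: r = 303 mm / 2 = 151.5 mm = 15.15 cm
RCF_original = 1.118 × 10⁻⁵ × 15.15 × (9432)² = 1.118 × 10⁻⁵ × 15.15 × 88,962,624 ≈ 15,068.2 × g
Target RCF = 0.7 × 15,068.2 ≈ 10,547.7 × g
Your rotor: r = 18.6 / 2 = 9.3 cm
10,547.7 = 1.118 × 10⁻⁵ × 9.3 × N²
N² = 10,547.7 / (10.3974 × 10⁻⁵) = 101,445,554
N ≈ √101,445,554 ≈ 10,072.0

10072 RPM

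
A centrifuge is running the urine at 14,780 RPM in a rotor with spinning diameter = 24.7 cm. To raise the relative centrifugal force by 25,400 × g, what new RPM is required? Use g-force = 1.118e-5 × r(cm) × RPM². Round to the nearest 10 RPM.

r = 24.7 / 2 = 12.35 cm
Current RCF = 1.118 × 10⁻⁵ × 12.35 × (14780)² = 1.118 × 10⁻⁵ × 12.35 × 218,448,400 ≈ 30,161.8 × g
Target RCF = 30,161.8 + 25,400 = 55,561.8 × g
N² = 55,561.8 / (13.8073 × 10⁻⁵) = 402,408,871
N ≈ √402,408,871 ≈ 20,060.1

20060 RPM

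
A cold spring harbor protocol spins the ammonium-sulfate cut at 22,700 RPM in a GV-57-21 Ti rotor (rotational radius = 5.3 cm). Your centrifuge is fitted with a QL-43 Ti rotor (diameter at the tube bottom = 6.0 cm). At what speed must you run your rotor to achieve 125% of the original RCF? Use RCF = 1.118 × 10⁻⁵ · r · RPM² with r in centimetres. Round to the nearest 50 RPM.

RCF_original = 1.118 × 10⁻⁵ × 5.3 × (22700)² = 1.118 × 10⁻⁵ × 5.3 × 515,290,000 ≈ 30,533 × g
Target RCF = 1.25 × 30,533 ≈ 38,166.2 × g
Your rotor: r = 6.0 / 2 = 3 cm
38,166.2 = 1.118 × 10⁻⁵ × 3 × N²
N² = 38,166.2 / (3.354 × 10⁻⁵) = 1,137,930,829
N ≈ √1,137,930,829 ≈ 33,733.2

≈ 33750 RPM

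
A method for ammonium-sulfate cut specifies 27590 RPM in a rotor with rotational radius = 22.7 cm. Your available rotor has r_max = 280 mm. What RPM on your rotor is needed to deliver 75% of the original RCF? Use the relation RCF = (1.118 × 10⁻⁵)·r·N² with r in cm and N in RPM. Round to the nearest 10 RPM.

≈ 21510 RPM

RCF = 1.118 × 10⁻⁵ × r × N²
RCF_original = 1.118 × 10⁻⁵ × 22.7 × (27590)² = 1.118 × 10⁻⁵ × 22.7 × 761,208,100 ≈ 193,184 × g
Target RCF = 0.75 × 193,184 ≈ 144,888 × g
Your rotor: r = 280 mm = 28.0 cm
144,888 = 1.118 × 10⁻⁵ × 28 × N²
N² = 144,888 / (31.304 × 10⁻⁵) = 462,841,809
N ≈ √462,841,809 ≈ 21,513.8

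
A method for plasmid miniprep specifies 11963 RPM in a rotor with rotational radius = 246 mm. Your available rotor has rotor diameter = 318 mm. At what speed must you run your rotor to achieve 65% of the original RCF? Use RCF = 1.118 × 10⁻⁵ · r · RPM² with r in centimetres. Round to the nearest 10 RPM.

12000 RPM

Original rotor: r = 246 mm = 24.6 cm
RCF = 1.118 × 10⁻⁵ × r × N²
RCF_original = 1.118 × 10⁻⁵ × 24.6 × (11963)² = 1.118 × 10⁻⁵ × 24.6 × 143,113,369 ≈ 39,360.2 × g
Target RCF = 0.65 × 39,360.2 ≈ 25,584.1 × g
Your rotor: r = 318 mm / 2 = 159 mm = 15.9 cm
25,584.1 = 1.118 × 10⁻⁵ × 15.9 × N²
N² = 25,584.1 / (17.7762 × 10⁻⁵) = 143,923,336
N ≈ √143,923,336 ≈ 11,996.8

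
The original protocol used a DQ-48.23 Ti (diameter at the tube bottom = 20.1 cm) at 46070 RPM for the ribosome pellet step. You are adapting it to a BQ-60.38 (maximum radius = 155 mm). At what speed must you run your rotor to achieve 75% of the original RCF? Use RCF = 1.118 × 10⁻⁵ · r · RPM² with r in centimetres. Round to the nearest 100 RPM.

Original rotor: r = 20.1 / 2 = 10.05 cm
RCF_original = 1.118 × 10⁻⁵ × 10.05 × (46070)² = 1.118 × 10⁻⁵ × 10.05 × 2,122,444,900 ≈ 238,475.8 × g
Target RCF = 0.75 × 238,475.8 ≈ 178,856.8 × g
Your rotor: r = 155 mm = 15.5 cm
178,856.8 = 1.118 × 10⁻⁵ × 15.5 × N²
N² = 178,856.8 / (17.329 × 10⁻⁵) = 1,032,124,185
N ≈ √1,032,124,185 ≈ 32,126.7

32100 RPM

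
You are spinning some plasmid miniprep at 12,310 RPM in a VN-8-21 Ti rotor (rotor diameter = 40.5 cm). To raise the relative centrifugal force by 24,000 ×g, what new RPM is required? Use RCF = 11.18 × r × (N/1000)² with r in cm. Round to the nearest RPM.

16048 RPM

r = 40.5 / 2 = 20.25 cm
Current RCF = 11.18 × 20.25 × (12.31)² = 11.18 × 20.25 × 151.5361 ≈ 34,307 × g
Target RCF = 34,307 + 24,000 = 58,307 × g
(N/1000)² = 58,307 / 226.395 = 257.5454
N = 1000 × √257.5454 ≈ 16,048.2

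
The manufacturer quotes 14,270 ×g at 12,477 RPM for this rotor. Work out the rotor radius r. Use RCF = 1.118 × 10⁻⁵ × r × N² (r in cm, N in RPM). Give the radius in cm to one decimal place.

r ≈ 8.2 cm

14270 = 1.118 × 10⁻⁵ × r × (12477)²
r = 14270 / (1.118 × 10⁻⁵ × 155,675,529) = 14270 / 1740.452 ≈ 8.199 cm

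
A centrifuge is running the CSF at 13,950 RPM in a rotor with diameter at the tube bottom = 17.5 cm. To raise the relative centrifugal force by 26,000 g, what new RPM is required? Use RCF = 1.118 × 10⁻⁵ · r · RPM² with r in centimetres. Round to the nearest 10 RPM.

r = 17.5 / 2 = 8.75 cm
Current RCF = 1.118 × 10⁻⁵ × 8.75 × (13950)² = 1.118 × 10⁻⁵ × 8.75 × 194,602,500 ≈ 19,037 × g
Target RCF = 19,037 + 26,000 = 45,037 × g
N² = 45,037 / (9.7825 × 10⁻⁵) = 460,383,338
N ≈ √460,383,338 ≈ 21,456.5

N₂ ≈ 21460 RPM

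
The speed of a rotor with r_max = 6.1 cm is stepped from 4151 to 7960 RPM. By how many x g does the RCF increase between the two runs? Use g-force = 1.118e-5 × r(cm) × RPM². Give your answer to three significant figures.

≈ 3150 x g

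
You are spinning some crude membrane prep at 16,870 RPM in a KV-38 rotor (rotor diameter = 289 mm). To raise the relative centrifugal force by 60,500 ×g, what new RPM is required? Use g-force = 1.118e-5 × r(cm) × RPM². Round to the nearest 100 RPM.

≈ 25700 RPM

r = 289 mm / 2 = 144.5 mm = 14.45 cm
Current RCF = 1.118 × 10⁻⁵ × 14.45 × (16870)² = 1.118 × 10⁻⁵ × 14.45 × 284,596,900 ≈ 45,976.9 × g
Target RCF = 45,976.9 + 60,500 = 106,476.9 × g
N² = 106,476.9 / (16.1551 × 10⁻⁵) = 659,091,556
N ≈ √659,091,556 ≈ 25,672.8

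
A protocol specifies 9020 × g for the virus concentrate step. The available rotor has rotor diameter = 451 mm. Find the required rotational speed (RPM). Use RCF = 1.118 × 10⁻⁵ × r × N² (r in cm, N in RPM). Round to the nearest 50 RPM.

6000 RPM

r = 451 mm / 2 = 225.5 mm = 22.55 cm
9,020 = 1.118 × 10⁻⁵ × 22.55 × N²
N² = 9,020 / (25.2109 × 10⁻⁵) = 35,778,175
N ≈ √35,778,175 ≈ 5,981.5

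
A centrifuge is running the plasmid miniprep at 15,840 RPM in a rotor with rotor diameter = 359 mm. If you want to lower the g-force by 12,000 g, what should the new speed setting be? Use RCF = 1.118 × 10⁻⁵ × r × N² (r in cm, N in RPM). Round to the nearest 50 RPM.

r = 359 mm / 2 = 179.5 mm = 17.95 cm
Current RCF = 1.118 × 10⁻⁵ × 17.95 × (15840)² = 1.118 × 10⁻⁵ × 17.95 × 250,905,600 ≈ 50,352 × g
Target RCF = 50,352 − 12,000 = 38,352 × g
N² = 38,352 / (20.0681 × 10⁻⁵) = 191,109,273
N ≈ √191,109,273 ≈ 13,824.2

N₂ ≈ 13800 RPM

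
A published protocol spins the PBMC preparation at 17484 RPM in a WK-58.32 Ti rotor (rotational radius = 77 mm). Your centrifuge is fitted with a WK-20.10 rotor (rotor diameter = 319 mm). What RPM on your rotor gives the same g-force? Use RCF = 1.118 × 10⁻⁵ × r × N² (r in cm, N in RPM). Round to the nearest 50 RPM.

Original rotor: r = 77 mm = 7.7 cm
RCF = 1.118 × 10⁻⁵ × r × N²
RCF_original = 1.118 × 10⁻⁵ × 7.7 × (17484)² = 1.118 × 10⁻⁵ × 7.7 × 305,690,256 ≈ 26,315.7 × g
Your rotor: r = 319 mm / 2 = 159.5 mm = 15.95 cm
26,315.7 = 1.118 × 10⁻⁵ × 15.95 × N²
N² = 26,315.7 / (17.8321 × 10⁻⁵) = 147,574,879
N ≈ √147,574,879 ≈ 12,148.0

12150 RPM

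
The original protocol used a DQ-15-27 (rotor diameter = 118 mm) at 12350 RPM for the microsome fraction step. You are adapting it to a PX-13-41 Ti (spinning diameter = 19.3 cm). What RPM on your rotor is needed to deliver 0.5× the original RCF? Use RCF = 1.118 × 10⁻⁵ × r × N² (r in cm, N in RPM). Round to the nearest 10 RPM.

Original rotor: r = 118 mm / 2 = 59 mm = 5.9 cm
RCF_original = 1.118 × 10⁻⁵ × 5.9 × (12350)² = 1.118 × 10⁻⁵ × 5.9 × 152,522,500 ≈ 10,060.7 × g
Target RCF = 0.5 × 10,060.7 ≈ 5,030.4 × g
Your rotor: r = 19.3 / 2 = 9.65 cm
5,030.4 = 1.118 × 10⁻⁵ × 9.65 × N²
N² = 5,030.4 / (10.7887 × 10⁻⁵) = 46,626,563
N ≈ √46,626,563 ≈ 6,828.4

6830 RPM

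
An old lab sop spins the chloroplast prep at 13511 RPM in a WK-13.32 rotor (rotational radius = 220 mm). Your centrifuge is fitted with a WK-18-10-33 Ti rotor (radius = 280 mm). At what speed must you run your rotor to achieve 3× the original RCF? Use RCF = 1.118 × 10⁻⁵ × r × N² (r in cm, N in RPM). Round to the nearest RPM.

Original rotor: r = 220 mm = 22.0 cm
RCF = 1.118 × 10⁻⁵ × r × N²
RCF_original = 1.118 × 10⁻⁵ × 22 × (13511)² = 1.118 × 10⁻⁵ × 22 × 182,547,121 ≈ 44,899.3 × g
Target RCF = 3 × 44,899.3 ≈ 134,697.9 × g
Your rotor: r = 280 mm = 28.0 cm
134,697.9 = 1.118 × 10⁻⁵ × 28 × N²
N² = 134,697.9 / (31.304 × 10⁻⁵) = 430,289,739
N ≈ √430,289,739 ≈ 20,743.4

20743 RPM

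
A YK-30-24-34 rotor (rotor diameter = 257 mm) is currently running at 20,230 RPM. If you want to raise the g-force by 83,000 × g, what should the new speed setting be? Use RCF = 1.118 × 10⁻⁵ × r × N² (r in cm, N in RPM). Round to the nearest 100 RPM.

r = 257 mm / 2 = 128.5 mm = 12.85 cm
Current RCF = 1.118 × 10⁻⁵ × 12.85 × (20230)² = 1.118 × 10⁻⁵ × 12.85 × 409,252,900 ≈ 58,794.5 × g
Target RCF = 58,794.5 + 83,000 = 141,794.5 × g
N² = 141,794.5 / (14.3663 × 10⁻⁵) = 986,993,868
N ≈ √986,993,868 ≈ 31,416.5

31400 RPM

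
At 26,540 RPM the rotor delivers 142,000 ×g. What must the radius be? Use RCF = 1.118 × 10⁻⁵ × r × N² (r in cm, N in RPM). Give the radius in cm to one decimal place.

r ≈ 18.0 cm

RCF = 1.118 × 10⁻⁵ × r × N²
142000 = 1.118 × 10⁻⁵ × r × (26540)²
r = 142000 / (1.118 × 10⁻⁵ × 704,371,600) = 142000 / 7874.874 ≈ 18.032 cm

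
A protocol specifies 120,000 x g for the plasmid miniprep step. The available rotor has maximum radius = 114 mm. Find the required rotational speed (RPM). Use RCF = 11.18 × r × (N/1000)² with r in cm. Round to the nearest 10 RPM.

N ≈ 30680 RPM

r = 114 mm = 11.4 cm
120,000 = 11.18 × 11.4 × (N/1000)²
(N/1000)² = 120,000 / 127.452 = 941.5309
N = 1000 × √941.5309 ≈ 30,684.4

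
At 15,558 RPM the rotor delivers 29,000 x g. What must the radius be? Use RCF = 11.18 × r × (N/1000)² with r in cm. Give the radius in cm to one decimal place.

29000 = 11.18 × r × (15.558)²
r = 29000 / (11.18 × 242.051364) = 29000 / 2706.134 ≈ 10.716 cm

≈ 10.7 cm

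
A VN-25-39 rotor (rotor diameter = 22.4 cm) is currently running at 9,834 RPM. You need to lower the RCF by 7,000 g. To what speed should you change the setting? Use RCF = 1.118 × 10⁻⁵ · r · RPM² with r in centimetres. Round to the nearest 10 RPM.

6390 RPM

r = 22.4 / 2 = 11.2 cm
Current RCF = 1.118 × 10⁻⁵ × 11.2 × (9834)² = 1.118 × 10⁻⁵ × 11.2 × 96,707,556 ≈ 12,109.3 × g
Target RCF = 12,109.3 − 7,000 = 5,109.3 × g
N² = 5,109.3 / (12.5216 × 10⁻⁵) = 40,803,891
N ≈ √40,803,891 ≈ 6,387.8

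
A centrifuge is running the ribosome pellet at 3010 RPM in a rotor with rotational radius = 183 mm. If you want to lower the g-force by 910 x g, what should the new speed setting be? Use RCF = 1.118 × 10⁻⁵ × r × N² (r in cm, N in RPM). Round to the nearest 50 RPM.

2150 RPM

r = 183 mm = 18.3 cm
Current RCF = 1.118 × 10⁻⁵ × 18.3 × (3010)² = 1.118 × 10⁻⁵ × 18.3 × 9,060,100 ≈ 1,853.6 × g
Target RCF = 1,853.6 − 910 = 943.6 × g
N² = 943.6 / (20.4594 × 10⁻⁵) = 4,612,061
N ≈ √4,612,061 ≈ 2,147.6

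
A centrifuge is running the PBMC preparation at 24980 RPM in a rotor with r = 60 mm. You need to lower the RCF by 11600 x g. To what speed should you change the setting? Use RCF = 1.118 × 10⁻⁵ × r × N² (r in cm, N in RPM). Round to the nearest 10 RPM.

≈ 21240 RPM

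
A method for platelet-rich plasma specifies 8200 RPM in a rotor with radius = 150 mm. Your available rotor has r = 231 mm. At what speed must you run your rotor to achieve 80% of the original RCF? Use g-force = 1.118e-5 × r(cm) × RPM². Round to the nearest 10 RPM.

Original rotor: r = 150 mm = 15.0 cm
RCF_original = 1.118 × 10⁻⁵ × 15 × (8200)² = 1.118 × 10⁻⁵ × 15 × 67,240,000 ≈ 11,276.1 × g
Target RCF = 0.8 × 11,276.1 ≈ 9,020.9 × g
Your rotor: r = 231 mm = 23.1 cm
9,020.9 = 1.118 × 10⁻⁵ × 23.1 × N²
N² = 9,020.9 / (25.8258 × 10⁻⁵) = 34,929,799
N ≈ √34,929,799 ≈ 5,910.1

5910 RPM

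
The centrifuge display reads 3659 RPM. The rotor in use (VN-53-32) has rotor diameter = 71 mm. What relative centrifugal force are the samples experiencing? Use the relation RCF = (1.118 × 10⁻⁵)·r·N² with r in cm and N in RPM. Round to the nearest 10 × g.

530 × g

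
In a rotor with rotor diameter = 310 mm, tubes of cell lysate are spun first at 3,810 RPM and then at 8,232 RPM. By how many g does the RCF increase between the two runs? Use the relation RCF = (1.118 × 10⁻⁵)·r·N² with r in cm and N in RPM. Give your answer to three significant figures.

r = 310 mm / 2 = 155 mm = 15.5 cm
RCF₁ = 1.118 × 10⁻⁵ × 15.5 × (3810)² = 1.118 × 10⁻⁵ × 15.5 × 14,516,100 ≈ 2,515.5 × g
RCF₂ = 1.118 × 10⁻⁵ × 15.5 × (8232)² = 1.118 × 10⁻⁵ × 15.5 × 67,765,824 ≈ 11,743.1 × g
Increase = 11,743.1 − 2,515.5 = 9,227.6

≈ 9230 g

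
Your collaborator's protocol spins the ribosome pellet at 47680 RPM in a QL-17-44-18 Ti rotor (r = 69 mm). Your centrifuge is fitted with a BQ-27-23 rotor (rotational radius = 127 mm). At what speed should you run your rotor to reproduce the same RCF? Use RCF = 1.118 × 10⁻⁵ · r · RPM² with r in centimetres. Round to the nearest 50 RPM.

35150 RPM

Original rotor: r = 69 mm = 6.9 cm
RCF = 1.118 × 10⁻⁵ × r × N²
RCF_original = 1.118 × 10⁻⁵ × 6.9 × (47680)² = 1.118 × 10⁻⁵ × 6.9 × 2,273,382,400 ≈ 175,373.3 × g
Your rotor: r = 127 mm = 12.7 cm
175,373.3 = 1.118 × 10⁻⁵ × 12.7 × N²
N² = 175,373.3 / (14.1986 × 10⁻⁵) = 1,235,145,014
N ≈ √1,235,145,014 ≈ 35,144.6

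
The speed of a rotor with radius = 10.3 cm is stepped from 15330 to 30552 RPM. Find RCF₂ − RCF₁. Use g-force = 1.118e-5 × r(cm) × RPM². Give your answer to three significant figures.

RCF₁ = 1.118 × 10⁻⁵ × 10.3 × (15330)² = 1.118 × 10⁻⁵ × 10.3 × 235,008,900 ≈ 27,062.2 × g
RCF₂ = 1.118 × 10⁻⁵ × 10.3 × (30552)² = 1.118 × 10⁻⁵ × 10.3 × 933,424,704 ≈ 107,487.6 × g
Increase = 107,487.6 − 27,062.2 = 80,425.4

≈ 80400 x g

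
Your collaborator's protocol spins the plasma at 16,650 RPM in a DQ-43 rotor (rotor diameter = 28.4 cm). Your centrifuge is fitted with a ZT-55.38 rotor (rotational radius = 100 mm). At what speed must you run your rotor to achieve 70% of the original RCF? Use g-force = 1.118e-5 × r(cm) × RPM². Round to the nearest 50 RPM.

16600 RPM

Original rotor: r = 28.4 / 2 = 14.2 cm
RCF_original = 1.118 × 10⁻⁵ × 14.2 × (16650)² = 1.118 × 10⁻⁵ × 14.2 × 277,222,500 ≈ 44,010.7 × g
Target RCF = 0.7 × 44,010.7 ≈ 30,807.5 × g
Your rotor: r = 100 mm = 10.0 cm
30,807.5 = 1.118 × 10⁻⁵ × 10 × N²
N² = 30,807.5 / (11.18 × 10⁻⁵) = 275,559,034
N ≈ √275,559,034 ≈ 16,600.0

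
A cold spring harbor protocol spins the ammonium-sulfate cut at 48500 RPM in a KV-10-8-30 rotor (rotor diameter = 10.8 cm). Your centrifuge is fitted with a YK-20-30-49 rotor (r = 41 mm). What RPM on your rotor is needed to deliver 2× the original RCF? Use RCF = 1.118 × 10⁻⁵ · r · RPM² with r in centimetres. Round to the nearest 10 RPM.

≈ 78720 RPM

Original rotor: r = 10.8 / 2 = 5.4 cm
RCF = 1.118 × 10⁻⁵ × r × N²
RCF_original = 1.118 × 10⁻⁵ × 5.4 × (48500)² = 1.118 × 10⁻⁵ × 5.4 × 2,352,250,000 ≈ 142,010 × g
Target RCF = 2 × 142,010 ≈ 284,020 × g
Your rotor: r = 41 mm = 4.1 cm
284,020 = 1.118 × 10⁻⁵ × 4.1 × N²
N² = 284,020 / (4.5838 × 10⁻⁵) = 6,196,169,117
N ≈ √6,196,169,117 ≈ 78,715.7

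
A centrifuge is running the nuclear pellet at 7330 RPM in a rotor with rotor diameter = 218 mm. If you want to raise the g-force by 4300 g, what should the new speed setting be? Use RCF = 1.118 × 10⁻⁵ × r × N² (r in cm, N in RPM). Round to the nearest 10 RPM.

r = 218 mm / 2 = 109 mm = 10.9 cm
Current RCF = 1.118 × 10⁻⁵ × 10.9 × (7330)² = 1.118 × 10⁻⁵ × 10.9 × 53,728,900 ≈ 6,547.5 × g
Target RCF = 6,547.5 + 4,300 = 10,847.5 × g
N² = 10,847.5 / (12.1862 × 10⁻⁵) = 89,014,623
N ≈ √89,014,623 ≈ 9,434.8

N₂ ≈ 9430 RPM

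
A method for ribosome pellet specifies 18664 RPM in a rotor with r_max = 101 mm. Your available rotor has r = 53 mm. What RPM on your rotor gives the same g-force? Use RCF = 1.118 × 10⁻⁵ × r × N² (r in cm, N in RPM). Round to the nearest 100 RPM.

Original rotor: r = 101 mm = 10.1 cm
RCF_original = 1.118 × 10⁻⁵ × 10.1 × (18664)² = 1.118 × 10⁻⁵ × 10.1 × 348,344,896 ≈ 39,334.4 × g
Your rotor: r = 53 mm = 5.3 cm
39,334.4 = 1.118 × 10⁻⁵ × 5.3 × N²
N² = 39,334.4 / (5.9254 × 10⁻⁵) = 663,826,915
N ≈ √663,826,915 ≈ 25,764.8

≈ 25800 RPM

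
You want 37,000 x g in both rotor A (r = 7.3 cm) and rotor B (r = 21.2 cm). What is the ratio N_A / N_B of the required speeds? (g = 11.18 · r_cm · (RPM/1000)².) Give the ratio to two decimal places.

1.70

At fixed RCF, N ∝ 1/√r, so N_A/N_B = √(r_B/r_A) = √(21.2/7.3) = √2.904110 = 1.7041.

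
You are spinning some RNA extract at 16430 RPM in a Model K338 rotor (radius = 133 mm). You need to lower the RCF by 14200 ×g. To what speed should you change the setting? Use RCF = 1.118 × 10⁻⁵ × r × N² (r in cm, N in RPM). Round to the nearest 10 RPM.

r = 133 mm = 13.3 cm
Current RCF = 1.118 × 10⁻⁵ × 13.3 × (16430)² = 1.118 × 10⁻⁵ × 13.3 × 269,944,900 ≈ 40,139.2 × g
Target RCF = 40,139.2 − 14,200 = 25,939.2 × g
N² = 25,939.2 / (14.8694 × 10⁻⁵) = 174,446,851
N ≈ √174,446,851 ≈ 13,207.8

≈ 13210 RPM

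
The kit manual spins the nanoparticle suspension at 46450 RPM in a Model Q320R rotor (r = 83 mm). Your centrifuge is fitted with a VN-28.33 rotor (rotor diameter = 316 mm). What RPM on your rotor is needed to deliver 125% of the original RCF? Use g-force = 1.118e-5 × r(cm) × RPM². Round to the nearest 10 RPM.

37640 RPM

Original rotor: r = 83 mm = 8.3 cm
RCF = 1.118 × 10⁻⁵ × r × N²
RCF_original = 1.118 × 10⁻⁵ × 8.3 × (46450)² = 1.118 × 10⁻⁵ × 8.3 × 2,157,602,500 ≈ 200,212.6 × g
Target RCF = 1.25 × 200,212.6 ≈ 250,265.8 × g
Your rotor: r = 316 mm / 2 = 158 mm = 15.8 cm
250,265.8 = 1.118 × 10⁻⁵ × 15.8 × N²
N² = 250,265.8 / (17.6644 × 10⁻⁵) = 1,416,780,644
N ≈ √1,416,780,644 ≈ 37,640.1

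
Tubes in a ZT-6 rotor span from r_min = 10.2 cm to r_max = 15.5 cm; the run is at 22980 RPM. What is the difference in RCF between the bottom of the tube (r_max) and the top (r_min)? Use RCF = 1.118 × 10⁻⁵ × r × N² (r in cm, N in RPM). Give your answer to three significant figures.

RCF_max = 1.118 × 10⁻⁵ × 15.5 × (22980)² = 1.118 × 10⁻⁵ × 15.5 × 528,080,400 ≈ 91,511.1 × g
RCF_min = 1.118 × 10⁻⁵ × 10.2 × (22980)² = 1.118 × 10⁻⁵ × 10.2 × 528,080,400 ≈ 60,220.2 × g
ΔRCF = 91,511.1 − 60,220.2 = 31,290.9

ΔRCF ≈ 31300 g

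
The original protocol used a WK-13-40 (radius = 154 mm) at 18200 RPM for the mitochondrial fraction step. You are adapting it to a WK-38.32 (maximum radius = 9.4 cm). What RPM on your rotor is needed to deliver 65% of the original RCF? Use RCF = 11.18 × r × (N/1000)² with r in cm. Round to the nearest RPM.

Original rotor: r = 154 mm = 15.4 cm
RCF = 11.18 × r × (N/1000)²
RCF_original = 11.18 × 15.4 × (18.2)² = 11.18 × 15.4 × 331.24 ≈ 57,030.3 × g
Target RCF = 0.65 × 57,030.3 ≈ 37,069.7 × g
37,069.7 = 11.18 × 9.4 × (N/1000)²
(N/1000)² = 37,069.7 / 105.092 = 352.7357
N = 1000 × √352.7357 ≈ 18,781.3

≈ 18781 RPM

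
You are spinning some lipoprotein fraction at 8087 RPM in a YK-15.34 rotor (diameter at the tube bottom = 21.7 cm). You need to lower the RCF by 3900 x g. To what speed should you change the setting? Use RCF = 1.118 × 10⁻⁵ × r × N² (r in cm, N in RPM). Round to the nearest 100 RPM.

5800 RPM

r = 21.7 / 2 = 10.85 cm
Current RCF = 1.118 × 10⁻⁵ × 10.85 × (8087)² = 1.118 × 10⁻⁵ × 10.85 × 65,399,569 ≈ 7,933.2 × g
Target RCF = 7,933.2 − 3,900 = 4,033.2 × g
N² = 4,033.2 / (12.1303 × 10⁻⁵) = 33,248,972
N ≈ √33,248,972 ≈ 5,766.2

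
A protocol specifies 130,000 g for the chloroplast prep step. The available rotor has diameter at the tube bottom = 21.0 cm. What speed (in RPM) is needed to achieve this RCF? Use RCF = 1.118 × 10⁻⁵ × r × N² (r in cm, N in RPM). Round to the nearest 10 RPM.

≈ 33280 RPM

r = 21.0 / 2 = 10.5 cm
130,000 = 1.118 × 10⁻⁵ × 10.5 × N²
N² = 130,000 / (11.739 × 10⁻⁵) = 1,107,419,712
N ≈ √1,107,419,712 ≈ 33,277.9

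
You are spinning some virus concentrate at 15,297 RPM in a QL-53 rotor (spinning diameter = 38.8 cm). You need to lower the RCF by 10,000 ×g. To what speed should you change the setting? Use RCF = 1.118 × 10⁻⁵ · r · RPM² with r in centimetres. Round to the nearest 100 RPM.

13700 RPM

r = 38.8 / 2 = 19.4 cm
Current RCF = 1.118 × 10⁻⁵ × 19.4 × (15297)² = 1.118 × 10⁻⁵ × 19.4 × 233,998,209 ≈ 50,752.3 × g
Target RCF = 50,752.3 − 10,000 = 40,752.3 × g
N² = 40,752.3 / (21.6892 × 10⁻⁵) = 187,892,131
N ≈ √187,892,131 ≈ 13,707.4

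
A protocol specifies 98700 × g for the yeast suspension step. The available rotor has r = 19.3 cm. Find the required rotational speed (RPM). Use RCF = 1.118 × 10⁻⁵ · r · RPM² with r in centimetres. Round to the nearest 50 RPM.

98,700 = 1.118 × 10⁻⁵ × 19.3 × N²
N² = 98,700 / (21.5774 × 10⁻⁵) = 457,423,044
N ≈ √457,423,044 ≈ 21,387.5

21400 RPM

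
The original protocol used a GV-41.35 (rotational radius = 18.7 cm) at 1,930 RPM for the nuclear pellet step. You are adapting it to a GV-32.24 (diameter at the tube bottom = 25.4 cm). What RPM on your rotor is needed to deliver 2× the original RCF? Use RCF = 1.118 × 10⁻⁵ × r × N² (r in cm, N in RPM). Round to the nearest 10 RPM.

≈ 3310 RPM

RCF_original = 1.118 × 10⁻⁵ × 18.7 × (1930)² = 1.118 × 10⁻⁵ × 18.7 × 3,724,900 ≈ 778.7 × g
Target RCF = 2 × 778.7 ≈ 1,557.4 × g
Your rotor: r = 25.4 / 2 = 12.7 cm
1,557.4 = 1.118 × 10⁻⁵ × 12.7 × N²
N² = 1,557.4 / (14.1986 × 10⁻⁵) = 10,968,687
N ≈ √10,968,687 ≈ 3,311.9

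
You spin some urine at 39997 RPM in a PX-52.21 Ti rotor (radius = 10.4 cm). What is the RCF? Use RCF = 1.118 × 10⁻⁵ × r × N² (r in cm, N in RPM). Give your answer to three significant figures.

RCF = 1.118 × 10⁻⁵ × r × N²
RCF = 1.118 × 10⁻⁵ × 10.4 × (39997)² = 1.118 × 10⁻⁵ × 10.4 × 1,599,760,009 ≈ 186,007.3 × g

≈ 186000 × g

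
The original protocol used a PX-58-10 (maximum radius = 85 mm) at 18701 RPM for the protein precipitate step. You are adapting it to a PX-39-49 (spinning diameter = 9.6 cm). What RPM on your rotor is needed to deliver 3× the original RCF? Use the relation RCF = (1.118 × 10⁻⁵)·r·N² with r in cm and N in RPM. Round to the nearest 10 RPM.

Original rotor: r = 85 mm = 8.5 cm
RCF_original = 1.118 × 10⁻⁵ × 8.5 × (18701)² = 1.118 × 10⁻⁵ × 8.5 × 349,727,401 ≈ 33,234.6 × g
Target RCF = 3 × 33,234.6 ≈ 99,703.8 × g
Your rotor: r = 9.6 / 2 = 4.8 cm
99,703.8 = 1.118 × 10⁻⁵ × 4.8 × N²
N² = 99,703.8 / (5.3664 × 10⁻⁵) = 1,857,927,102
N ≈ √1,857,927,102 ≈ 43,103.7

43100 RPM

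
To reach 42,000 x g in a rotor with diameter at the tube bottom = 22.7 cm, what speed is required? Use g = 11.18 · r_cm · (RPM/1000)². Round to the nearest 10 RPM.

r = 22.7 / 2 = 11.35 cm
RCF = 11.18 × r × (N/1000)²
42,000 = 11.18 × 11.35 × (N/1000)²
(N/1000)² = 42,000 / 126.893 = 330.9875
N = 1000 × √330.9875 ≈ 18,193.1

N ≈ 18190 RPM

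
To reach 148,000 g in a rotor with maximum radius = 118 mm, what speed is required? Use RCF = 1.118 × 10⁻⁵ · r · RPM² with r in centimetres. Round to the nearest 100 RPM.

r = 118 mm = 11.8 cm
RCF = 1.118 × 10⁻⁵ × r × N²
148,000 = 1.118 × 10⁻⁵ × 11.8 × N²
N² = 148,000 / (13.1924 × 10⁻⁵) = 1,121,858,039
N ≈ √1,121,858,039 ≈ 33,494.1

N ≈ 33500 RPM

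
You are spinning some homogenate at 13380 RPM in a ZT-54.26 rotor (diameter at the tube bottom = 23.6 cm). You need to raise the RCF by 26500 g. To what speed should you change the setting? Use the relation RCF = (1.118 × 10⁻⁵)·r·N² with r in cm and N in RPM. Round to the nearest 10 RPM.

r = 23.6 / 2 = 11.8 cm
Current RCF = 1.118 × 10⁻⁵ × 11.8 × (13380)² = 1.118 × 10⁻⁵ × 11.8 × 179,024,400 ≈ 23,617.6 × g
Target RCF = 23,617.6 + 26,500 = 50,117.6 × g
N² = 50,117.6 / (13.1924 × 10⁻⁵) = 379,897,517
N ≈ √379,897,517 ≈ 19,491.0

N₂ ≈ 19490 RPM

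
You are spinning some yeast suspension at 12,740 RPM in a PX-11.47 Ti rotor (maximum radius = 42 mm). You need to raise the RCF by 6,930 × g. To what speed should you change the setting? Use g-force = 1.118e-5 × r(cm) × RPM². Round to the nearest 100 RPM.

≈ 17600 RPM

r = 42 mm = 4.2 cm
Current RCF = 1.118 × 10⁻⁵ × 4.2 × (12740)² = 1.118 × 10⁻⁵ × 4.2 × 162,307,600 ≈ 7,621.3 × g
Target RCF = 7,621.3 + 6,930 = 14,551.3 × g
N² = 14,551.3 / (4.6956 × 10⁻⁵) = 309,892,240
N ≈ √309,892,240 ≈ 17,603.8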